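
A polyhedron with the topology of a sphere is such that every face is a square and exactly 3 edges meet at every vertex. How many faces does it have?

Each face has 4 edges and each edge borders two faces, so 2E = 4F.
Each vertex has degree 3, so 3V = 2E and hence V = 4F/3.
Euler: V − E + F = 2 ⇒ (4F/3) − (4F/2) + F = 2.
Multiply by 6: (8 − 12 + 6)F = 12, i.e. 2F = 12.
So F = 6, E = 4·6/2 = 12, V = 4·6/3 = 8.

6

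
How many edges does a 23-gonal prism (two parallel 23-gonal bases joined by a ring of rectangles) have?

A prism on an n-gon has two n-gon bases and n rectangular sides: V = 2·23 = 46, E = 3·23 = 69, F = 23 + 2 = 25.

69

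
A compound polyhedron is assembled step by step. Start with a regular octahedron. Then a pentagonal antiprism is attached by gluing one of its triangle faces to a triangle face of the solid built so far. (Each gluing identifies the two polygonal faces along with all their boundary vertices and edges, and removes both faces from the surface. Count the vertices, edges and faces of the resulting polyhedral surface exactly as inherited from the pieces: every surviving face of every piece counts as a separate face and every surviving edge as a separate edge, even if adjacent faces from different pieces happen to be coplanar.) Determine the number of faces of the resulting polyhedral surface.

A regular octahedron: V=6, E=12, F=8.
Attach a pentagonal antiprism (V=10, E=20, F=12) along a 3-gon: merge 3 vertices and 3 edges, delete both glued faces → V=13, E=29, F=18.
Check: V − E + F = 13 − 29 + 18 = 2.

18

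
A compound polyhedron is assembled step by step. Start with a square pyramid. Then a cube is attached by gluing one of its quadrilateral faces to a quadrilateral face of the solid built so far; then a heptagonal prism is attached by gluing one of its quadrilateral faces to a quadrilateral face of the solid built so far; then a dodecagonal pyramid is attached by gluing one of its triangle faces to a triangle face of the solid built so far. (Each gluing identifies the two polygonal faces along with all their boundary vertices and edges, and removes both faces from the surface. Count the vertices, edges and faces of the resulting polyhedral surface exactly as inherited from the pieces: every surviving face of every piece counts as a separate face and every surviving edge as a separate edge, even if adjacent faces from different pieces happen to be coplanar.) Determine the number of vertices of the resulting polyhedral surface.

29

A square pyramid: V=5, E=8, F=5.
Attach a cube (V=8, E=12, F=6) along a 4-gon: merge 4 vertices and 4 edges, delete both glued faces → V=9, E=16, F=9.
Attach a heptagonal prism (V=14, E=21, F=9) along a 4-gon: merge 4 vertices and 4 edges, delete both glued faces → V=19, E=33, F=16.
Attach a dodecagonal pyramid (V=13, E=24, F=13) along a 3-gon: merge 3 vertices and 3 edges, delete both glued faces → V=29, E=54, F=27.
Check: V − E + F = 29 − 54 + 27 = 2.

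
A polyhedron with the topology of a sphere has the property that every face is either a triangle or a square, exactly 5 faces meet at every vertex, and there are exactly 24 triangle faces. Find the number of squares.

2

Let x be the number of squares; then F = 24 + x.
Edge–face incidences: 2E = 3·24 + 4·x = 72 + 4x.
Every vertex has degree 5, so 5V = 2E.
Euler: V − E + F = 2 ⇒ (2E)/5 − E + (24 + x) = 2.
Multiply by 10: 2·(2E) − 5·(2E) + 10·(24 + x) = 20, i.e. 240 + 10x − 3·(72 + 4x) = 20.
Collecting terms: −2x + 24 = 20, so −2x = −4, so x = 2.
Then 2E = 72 + 4·2 = 80, so E = 40, V = 2E/5 = 16, F = 24 + 2 = 26.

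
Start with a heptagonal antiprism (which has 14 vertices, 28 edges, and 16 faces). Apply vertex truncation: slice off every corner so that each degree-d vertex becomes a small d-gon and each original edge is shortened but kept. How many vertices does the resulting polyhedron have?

56

Truncation replaces each original edge-end by a new vertex, so V′ = 2E = 56.
Each original edge survives, and each old vertex of degree d contributes d new edges; summing degrees gives Σd = 2E, so E′ = E + 2E = 3E = 84.
Each original face survives and each original vertex becomes one new face: F′ = F + V = 30.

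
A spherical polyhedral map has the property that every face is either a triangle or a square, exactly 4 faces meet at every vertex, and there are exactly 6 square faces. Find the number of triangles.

8

Let x be the number of triangles; then F = 6 + x.
Edge–face incidences: 2E = 4·6 + 3·x = 24 + 3x.
Every vertex has degree 4, so 4V = 2E.
Euler: V − E + F = 2 ⇒ (2E)/4 − E + (6 + x) = 2.
Multiply by 8: 2·(2E) − 4·(2E) + 8·(6 + x) = 16, i.e. 48 + 8x − 2·(24 + 3x) = 16.
Collecting terms: 2x = 16, so x = 8.
Then 2E = 24 + 3·8 = 48, so E = 24, V = 2E/4 = 12, F = 6 + 8 = 14.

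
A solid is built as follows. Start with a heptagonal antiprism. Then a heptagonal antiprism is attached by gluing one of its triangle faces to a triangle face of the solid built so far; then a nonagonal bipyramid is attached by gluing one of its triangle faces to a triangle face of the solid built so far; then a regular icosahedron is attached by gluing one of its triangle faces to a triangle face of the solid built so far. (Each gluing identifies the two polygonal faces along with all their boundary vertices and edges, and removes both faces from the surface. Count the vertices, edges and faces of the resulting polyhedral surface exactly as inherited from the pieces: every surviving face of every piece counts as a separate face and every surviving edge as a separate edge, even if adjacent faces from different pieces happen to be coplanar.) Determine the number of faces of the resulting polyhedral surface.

64

A heptagonal antiprism: V=14, E=28, F=16.
Attach a heptagonal antiprism (V=14, E=28, F=16) along a 3-gon: merge 3 vertices and 3 edges, delete both glued faces → V=25, E=53, F=30.
Attach a nonagonal bipyramid (V=11, E=27, F=18) along a 3-gon: merge 3 vertices and 3 edges, delete both glued faces → V=33, E=77, F=46.
Attach a regular icosahedron (V=12, E=30, F=20) along a 3-gon: merge 3 vertices and 3 edges, delete both glued faces → V=42, E=104, F=64.
Check: V − E + F = 42 − 104 + 64 = 2.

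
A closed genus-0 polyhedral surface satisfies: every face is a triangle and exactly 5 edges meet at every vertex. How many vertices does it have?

Each face has 3 edges and each edge borders two faces, so 2E = 3F.
Each vertex has degree 5, so 5V = 2E and hence V = 3F/5.
Euler: V − E + F = 2 ⇒ (3F/5) − (3F/2) + F = 2.
Multiply by 10: (6 − 15 + 10)F = 20, i.e. 1F = 20.
So F = 20, E = 3·20/2 = 30, V = 3·20/5 = 12.

12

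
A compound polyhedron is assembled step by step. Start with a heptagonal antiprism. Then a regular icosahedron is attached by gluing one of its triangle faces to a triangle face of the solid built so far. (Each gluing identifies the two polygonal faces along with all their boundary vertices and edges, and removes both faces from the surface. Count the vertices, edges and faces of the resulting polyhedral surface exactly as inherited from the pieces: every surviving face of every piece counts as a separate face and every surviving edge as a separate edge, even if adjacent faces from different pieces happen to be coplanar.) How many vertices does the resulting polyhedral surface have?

A heptagonal antiprism: V=14, E=28, F=16.
Attach a regular icosahedron (V=12, E=30, F=20) along a 3-gon: merge 3 vertices and 3 edges, delete both glued faces → V=23, E=55, F=34.
Check: V − E + F = 23 − 55 + 34 = 2.

23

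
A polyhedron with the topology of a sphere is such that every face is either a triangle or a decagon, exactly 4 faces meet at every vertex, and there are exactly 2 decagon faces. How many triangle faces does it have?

20

Let x be the number of triangles; then F = 2 + x.
Edge–face incidences: 2E = 10·2 + 3·x = 20 + 3x.
Every vertex has degree 4, so 4V = 2E.
Euler: V − E + F = 2 ⇒ (2E)/4 − E + (2 + x) = 2.
Multiply by 8: 2·(2E) − 4·(2E) + 8·(2 + x) = 16, i.e. 16 + 8x − 2·(20 + 3x) = 16.
Collecting terms: 2x − 24 = 16, so 2x = 40, so x = 20.
Then 2E = 20 + 3·20 = 80, so E = 40, V = 2E/4 = 20, F = 2 + 20 = 22.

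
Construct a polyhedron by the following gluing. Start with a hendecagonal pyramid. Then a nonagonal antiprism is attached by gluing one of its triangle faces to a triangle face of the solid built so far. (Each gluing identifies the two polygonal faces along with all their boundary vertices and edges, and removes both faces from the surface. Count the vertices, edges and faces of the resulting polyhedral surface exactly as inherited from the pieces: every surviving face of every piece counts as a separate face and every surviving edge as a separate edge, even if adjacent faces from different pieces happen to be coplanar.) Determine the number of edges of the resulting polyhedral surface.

55

A hendecagonal pyramid: V=12, E=22, F=12.
Attach a nonagonal antiprism (V=18, E=36, F=20) along a 3-gon: merge 3 vertices and 3 edges, delete both glued faces → V=27, E=55, F=30.
Check: V − E + F = 27 − 55 + 30 = 2.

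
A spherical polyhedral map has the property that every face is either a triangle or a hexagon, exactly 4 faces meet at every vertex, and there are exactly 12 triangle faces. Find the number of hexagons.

2

Let x be the number of hexagons; then F = 12 + x.
Edge–face incidences: 2E = 3·12 + 6·x = 36 + 6x.
Every vertex has degree 4, so 4V = 2E.
Euler: V − E + F = 2 ⇒ (2E)/4 − E + (12 + x) = 2.
Multiply by 8: 2·(2E) − 4·(2E) + 8·(12 + x) = 16, i.e. 96 + 8x − 2·(36 + 6x) = 16.
Collecting terms: −4x + 24 = 16, so −4x = −8, so x = 2.
Then 2E = 36 + 6·2 = 48, so E = 24, V = 2E/4 = 12, F = 12 + 2 = 14.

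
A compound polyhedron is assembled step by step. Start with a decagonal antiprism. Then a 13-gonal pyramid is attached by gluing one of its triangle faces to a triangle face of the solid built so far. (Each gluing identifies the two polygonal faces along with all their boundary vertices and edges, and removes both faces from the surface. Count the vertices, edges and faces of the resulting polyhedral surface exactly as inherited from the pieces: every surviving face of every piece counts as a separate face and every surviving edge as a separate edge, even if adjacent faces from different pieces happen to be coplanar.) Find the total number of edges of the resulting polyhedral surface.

A decagonal antiprism: V=20, E=40, F=22.
Attach a 13-gonal pyramid (V=14, E=26, F=14) along a 3-gon: merge 3 vertices and 3 edges, delete both glued faces → V=31, E=63, F=34.
Check: V − E + F = 31 − 63 + 34 = 2.

63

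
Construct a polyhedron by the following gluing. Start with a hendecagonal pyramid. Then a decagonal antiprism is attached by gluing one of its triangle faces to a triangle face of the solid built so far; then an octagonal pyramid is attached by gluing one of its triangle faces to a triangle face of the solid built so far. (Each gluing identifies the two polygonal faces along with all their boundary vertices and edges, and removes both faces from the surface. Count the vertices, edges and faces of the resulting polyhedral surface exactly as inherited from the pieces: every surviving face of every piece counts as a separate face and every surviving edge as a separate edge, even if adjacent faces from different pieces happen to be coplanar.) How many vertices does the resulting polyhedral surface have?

A hendecagonal pyramid: V=12, E=22, F=12.
Attach a decagonal antiprism (V=20, E=40, F=22) along a 3-gon: merge 3 vertices and 3 edges, delete both glued faces → V=29, E=59, F=32.
Attach an octagonal pyramid (V=9, E=16, F=9) along a 3-gon: merge 3 vertices and 3 edges, delete both glued faces → V=35, E=72, F=39.
Check: V − E + F = 35 − 72 + 39 = 2.

35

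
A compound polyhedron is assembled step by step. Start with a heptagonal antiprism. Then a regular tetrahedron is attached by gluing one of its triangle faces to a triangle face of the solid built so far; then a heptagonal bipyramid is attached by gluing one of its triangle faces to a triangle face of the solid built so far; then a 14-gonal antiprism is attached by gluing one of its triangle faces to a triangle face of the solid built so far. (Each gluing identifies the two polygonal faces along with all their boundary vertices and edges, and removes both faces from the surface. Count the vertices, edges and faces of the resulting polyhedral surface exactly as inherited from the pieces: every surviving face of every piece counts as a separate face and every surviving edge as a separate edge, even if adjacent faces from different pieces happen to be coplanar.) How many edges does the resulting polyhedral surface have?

102

A heptagonal antiprism: V=14, E=28, F=16.
Attach a regular tetrahedron (V=4, E=6, F=4) along a 3-gon: merge 3 vertices and 3 edges, delete both glued faces → V=15, E=31, F=18.
Attach a heptagonal bipyramid (V=9, E=21, F=14) along a 3-gon: merge 3 vertices and 3 edges, delete both glued faces → V=21, E=49, F=30.
Attach a 14-gonal antiprism (V=28, E=56, F=30) along a 3-gon: merge 3 vertices and 3 edges, delete both glued faces → V=46, E=102, F=58.
Check: V − E + F = 46 − 102 + 58 = 2.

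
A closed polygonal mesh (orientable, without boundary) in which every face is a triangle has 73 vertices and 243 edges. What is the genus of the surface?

Every face is a triangle and each edge borders two faces, so 3F = 2·243, giving F = 162.
χ = V − E + F = 73 − 243 + 162 = -8.
For a closed orientable surface χ = 2 − 2g, so g = (2 − (-8))/2 = 5.

5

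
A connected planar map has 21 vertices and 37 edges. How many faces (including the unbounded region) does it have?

Euler's formula for a connected plane graph: V − E + F = 2, so F = 2 − 21 + 37 = 18.

18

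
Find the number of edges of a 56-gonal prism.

A prism on an n-gon has two n-gon bases and n rectangular sides: V = 2·56 = 112, E = 3·56 = 168, F = 56 + 2 = 58.

168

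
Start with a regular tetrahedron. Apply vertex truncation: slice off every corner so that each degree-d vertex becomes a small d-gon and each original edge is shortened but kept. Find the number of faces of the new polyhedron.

The base solid has V = 4, E = 6, F = 4.
Truncation replaces each original edge-end by a new vertex, so V′ = 2E = 12.
Each original edge survives, and each old vertex of degree d contributes d new edges; summing degrees gives Σd = 2E, so E′ = E + 2E = 3E = 18.
Each original face survives and each original vertex becomes one new face: F′ = F + V = 8.

8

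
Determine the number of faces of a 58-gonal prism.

A prism on an n-gon has two n-gon bases and n rectangular sides: V = 2·58 = 116, E = 3·58 = 174, F = 58 + 2 = 60.

60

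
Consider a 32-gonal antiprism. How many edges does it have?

An antiprism on an n-gon has two n-gon caps and 2n triangles: V = 2·32 = 64, E = 4·32 = 128, F = 2·32 + 2 = 66.

128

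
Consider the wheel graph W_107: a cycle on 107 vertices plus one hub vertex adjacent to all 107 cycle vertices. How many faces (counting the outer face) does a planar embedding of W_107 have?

W_107 has V = 107 + 1 = 108 vertices and E = 2·107 = 214 edges.
By Euler's formula F = 2 − V + E = 2 − 108 + 214 = 108.

108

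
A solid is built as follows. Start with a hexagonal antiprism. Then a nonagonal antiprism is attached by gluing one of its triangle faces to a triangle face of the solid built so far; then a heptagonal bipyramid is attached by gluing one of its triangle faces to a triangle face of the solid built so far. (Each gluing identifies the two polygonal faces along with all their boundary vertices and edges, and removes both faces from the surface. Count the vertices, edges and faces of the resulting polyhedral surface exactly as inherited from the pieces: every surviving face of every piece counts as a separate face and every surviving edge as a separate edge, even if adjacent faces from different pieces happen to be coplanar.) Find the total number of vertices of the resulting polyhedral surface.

A hexagonal antiprism: V=12, E=24, F=14.
Attach a nonagonal antiprism (V=18, E=36, F=20) along a 3-gon: merge 3 vertices and 3 edges, delete both glued faces → V=27, E=57, F=32.
Attach a heptagonal bipyramid (V=9, E=21, F=14) along a 3-gon: merge 3 vertices and 3 edges, delete both glued faces → V=33, E=75, F=44.
Check: V − E + F = 33 − 75 + 44 = 2.

33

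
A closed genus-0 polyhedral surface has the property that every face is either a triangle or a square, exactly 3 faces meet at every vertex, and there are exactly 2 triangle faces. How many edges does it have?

9

Let x be the number of squares; then F = 2 + x.
Edge–face incidences: 2E = 3·2 + 4·x = 6 + 4x.
Every vertex has degree 3, so 3V = 2E.
Euler: V − E + F = 2 ⇒ (2E)/3 − E + (2 + x) = 2.
Multiply by 6: 2·(2E) − 3·(2E) + 6·(2 + x) = 12, i.e. 12 + 6x − (6 + 4x) = 12.
Collecting terms: 2x + 6 = 12, so 2x = 6, so x = 3.
Then 2E = 6 + 4·3 = 18, so E = 9, V = 2E/3 = 6, F = 2 + 3 = 5.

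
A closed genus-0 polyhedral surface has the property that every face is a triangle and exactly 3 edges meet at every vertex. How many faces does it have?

Each face has 3 edges and each edge borders two faces, so 2E = 3F.
Each vertex has degree 3, so 3V = 2E and hence V = 3F/3.
Euler: V − E + F = 2 ⇒ (3F/3) − (3F/2) + F = 2.
Multiply by 6: (6 − 9 + 6)F = 12, i.e. 3F = 12.
So F = 4, E = 3·4/2 = 6, V = 3·4/3 = 4.

4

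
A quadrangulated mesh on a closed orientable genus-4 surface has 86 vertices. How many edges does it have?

χ = 2 − 2·4 = -6, and every face is a square so 4F = 2E.
V − E + F = -6 with E = 4F/2 gives 86 − (4/2 − 1)·F = -6, so F = 92 and E = 184.

184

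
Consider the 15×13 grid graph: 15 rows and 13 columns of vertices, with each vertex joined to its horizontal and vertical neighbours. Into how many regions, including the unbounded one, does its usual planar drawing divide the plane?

The grid has V = 15·13 = 195 vertices and E = 15·12 + 13·14 = 362 edges.
F = 2 − V + E = 2 − 195 + 362 = 169.

169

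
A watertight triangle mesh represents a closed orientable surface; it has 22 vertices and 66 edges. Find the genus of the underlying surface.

1

Every face is a triangle and each edge borders two faces, so 3F = 2·66, giving F = 44.
χ = V − E + F = 22 − 66 + 44 = 0.
For a closed orientable surface χ = 2 − 2g, so g = (2 − (0))/2 = 1.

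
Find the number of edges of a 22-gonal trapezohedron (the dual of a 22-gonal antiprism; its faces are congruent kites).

88

The n-trapezohedron (dual of the n-antiprism) has V = 2·22 + 2 = 46, E = 4·22 = 88, F = 2·22 = 44.
Check: V − E + F = 46 − 88 + 44 = 2.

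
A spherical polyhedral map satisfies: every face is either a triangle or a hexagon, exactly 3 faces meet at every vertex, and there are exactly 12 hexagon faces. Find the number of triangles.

4

Let x be the number of triangles; then F = 12 + x.
Edge–face incidences: 2E = 6·12 + 3·x = 72 + 3x.
Every vertex has degree 3, so 3V = 2E.
Euler: V − E + F = 2 ⇒ (2E)/3 − E + (12 + x) = 2.
Multiply by 6: 2·(2E) − 3·(2E) + 6·(12 + x) = 12, i.e. 72 + 6x − (72 + 3x) = 12.
Collecting terms: 3x = 12, so x = 4.
Then 2E = 72 + 3·4 = 84, so E = 42, V = 2E/3 = 28, F = 12 + 4 = 16.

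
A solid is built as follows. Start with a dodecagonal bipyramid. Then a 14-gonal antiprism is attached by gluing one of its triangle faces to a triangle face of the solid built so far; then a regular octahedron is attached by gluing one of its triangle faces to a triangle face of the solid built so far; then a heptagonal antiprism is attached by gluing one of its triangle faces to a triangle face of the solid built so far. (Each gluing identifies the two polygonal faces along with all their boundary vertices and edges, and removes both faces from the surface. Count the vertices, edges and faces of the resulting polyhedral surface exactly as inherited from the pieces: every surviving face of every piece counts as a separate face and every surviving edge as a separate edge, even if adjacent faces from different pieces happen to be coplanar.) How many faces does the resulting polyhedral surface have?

A dodecagonal bipyramid: V=14, E=36, F=24.
Attach a 14-gonal antiprism (V=28, E=56, F=30) along a 3-gon: merge 3 vertices and 3 edges, delete both glued faces → V=39, E=89, F=52.
Attach a regular octahedron (V=6, E=12, F=8) along a 3-gon: merge 3 vertices and 3 edges, delete both glued faces → V=42, E=98, F=58.
Attach a heptagonal antiprism (V=14, E=28, F=16) along a 3-gon: merge 3 vertices and 3 edges, delete both glued faces → V=53, E=123, F=72.
Check: V − E + F = 53 − 123 + 72 = 2.

72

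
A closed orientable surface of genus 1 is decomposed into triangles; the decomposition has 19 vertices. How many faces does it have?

38

χ = 2 − 2·1 = 0, and every face is a triangle so 3F = 2E.
V − E + F = 0 with E = 3F/2 gives 19 − (3/2 − 1)·F = 0, so F = 38 and E = 57.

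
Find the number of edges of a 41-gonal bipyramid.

A bipyramid over an n-gon has 2n triangular faces and n + 2 vertices: V = 41 + 2 = 43, E = 3·41 = 123, F = 2·41 = 82.

123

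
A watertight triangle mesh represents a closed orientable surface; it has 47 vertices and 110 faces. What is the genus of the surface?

5

Every face is a triangle, so 2E = 3·110 = 330, giving E = 165.
χ = V − E + F = 47 − 165 + 110 = -8.
For a closed orientable surface χ = 2 − 2g, so g = (2 − (-8))/2 = 5.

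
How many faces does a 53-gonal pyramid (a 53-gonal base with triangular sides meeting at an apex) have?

54

A pyramid on an n-gon base has one n-gon and n triangles: V = 53 + 1 = 54, E = 2·53 = 106, F = 53 + 1 = 54.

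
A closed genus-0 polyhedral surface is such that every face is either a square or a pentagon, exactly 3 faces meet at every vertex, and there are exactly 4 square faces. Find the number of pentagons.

Let x be the number of pentagons; then F = 4 + x.
Edge–face incidences: 2E = 4·4 + 5·x = 16 + 5x.
Every vertex has degree 3, so 3V = 2E.
Euler: V − E + F = 2 ⇒ (2E)/3 − E + (4 + x) = 2.
Multiply by 6: 2·(2E) − 3·(2E) + 6·(4 + x) = 12, i.e. 24 + 6x − (16 + 5x) = 12.
Collecting terms: x + 8 = 12, so x = 4.
Then 2E = 16 + 5·4 = 36, so E = 18, V = 2E/3 = 12, F = 4 + 4 = 8.

4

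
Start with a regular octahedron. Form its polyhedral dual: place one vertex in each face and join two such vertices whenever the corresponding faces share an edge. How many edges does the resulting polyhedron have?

The base solid has V = 6, E = 12, F = 8.
The dual swaps V and F and preserves E: V′ = F = 8, E′ = E = 12, F′ = V = 6.

12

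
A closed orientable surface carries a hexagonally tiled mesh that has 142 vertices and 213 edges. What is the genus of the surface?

Every face is a hexagon and each edge borders two faces, so 6F = 2·213, giving F = 71.
χ = V − E + F = 142 − 213 + 71 = 0.
For a closed orientable surface χ = 2 − 2g, so g = (2 − (0))/2 = 1.

1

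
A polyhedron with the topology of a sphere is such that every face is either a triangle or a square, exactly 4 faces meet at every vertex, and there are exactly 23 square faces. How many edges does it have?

58

Let x be the number of triangles; then F = 23 + x.
Edge–face incidences: 2E = 4·23 + 3·x = 92 + 3x.
Every vertex has degree 4, so 4V = 2E.
Euler: V − E + F = 2 ⇒ (2E)/4 − E + (23 + x) = 2.
Multiply by 8: 2·(2E) − 4·(2E) + 8·(23 + x) = 16, i.e. 184 + 8x − 2·(92 + 3x) = 16.
Collecting terms: 2x = 16, so x = 8.
Then 2E = 92 + 3·8 = 116, so E = 58, V = 2E/4 = 29, F = 23 + 8 = 31.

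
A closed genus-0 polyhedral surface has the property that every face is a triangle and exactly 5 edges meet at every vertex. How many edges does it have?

Each face has 3 edges and each edge borders two faces, so 2E = 3F.
Each vertex has degree 5, so 5V = 2E and hence V = 3F/5.
Euler: V − E + F = 2 ⇒ (3F/5) − (3F/2) + F = 2.
Multiply by 10: (6 − 15 + 10)F = 20, i.e. 1F = 20.
So F = 20, E = 3·20/2 = 30, V = 3·20/5 = 12.

30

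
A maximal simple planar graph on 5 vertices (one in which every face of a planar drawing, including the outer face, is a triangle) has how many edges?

9

In a plane triangulation 3F = 2E and V − E + F = 2, so E = 3V − 6 = 3·5 − 6 = 9.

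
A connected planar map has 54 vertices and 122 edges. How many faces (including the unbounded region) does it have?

Euler's formula for a connected plane graph: V − E + F = 2, so F = 2 − 54 + 122 = 70.

70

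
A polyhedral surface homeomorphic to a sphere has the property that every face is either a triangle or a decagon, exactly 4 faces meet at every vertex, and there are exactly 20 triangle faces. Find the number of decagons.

2

Let x be the number of decagons; then F = 20 + x.
Edge–face incidences: 2E = 3·20 + 10·x = 60 + 10x.
Every vertex has degree 4, so 4V = 2E.
Euler: V − E + F = 2 ⇒ (2E)/4 − E + (20 + x) = 2.
Multiply by 8: 2·(2E) − 4·(2E) + 8·(20 + x) = 16, i.e. 160 + 8x − 2·(60 + 10x) = 16.
Collecting terms: −12x + 40 = 16, so −12x = −24, so x = 2.
Then 2E = 60 + 10·2 = 80, so E = 40, V = 2E/4 = 20, F = 20 + 2 = 22.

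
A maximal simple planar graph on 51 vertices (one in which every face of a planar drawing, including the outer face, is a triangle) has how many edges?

In a plane triangulation 3F = 2E and V − E + F = 2, so E = 3V − 6 = 3·51 − 6 = 147.

147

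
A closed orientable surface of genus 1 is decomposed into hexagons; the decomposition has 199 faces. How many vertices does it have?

χ = 2 − 2·1 = 0, and every face is a hexagon so 6F = 2E.
E = 6·199/2 = 597. Then V = 0 + E − F = 0 + 597 − 199 = 398.

398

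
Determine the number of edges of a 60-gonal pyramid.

120

A pyramid on an n-gon base has one n-gon and n triangles: V = 60 + 1 = 61, E = 2·60 = 120, F = 60 + 1 = 61.
Check: V − E + F = 61 − 120 + 61 = 2.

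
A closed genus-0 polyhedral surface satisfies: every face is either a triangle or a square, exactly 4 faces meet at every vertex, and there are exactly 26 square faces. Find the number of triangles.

8

Let x be the number of triangles; then F = 26 + x.
Edge–face incidences: 2E = 4·26 + 3·x = 104 + 3x.
Every vertex has degree 4, so 4V = 2E.
Euler: V − E + F = 2 ⇒ (2E)/4 − E + (26 + x) = 2.
Multiply by 8: 2·(2E) − 4·(2E) + 8·(26 + x) = 16, i.e. 208 + 8x − 2·(104 + 3x) = 16.
Collecting terms: 2x = 16, so x = 8.
Then 2E = 104 + 3·8 = 128, so E = 64, V = 2E/4 = 32, F = 26 + 8 = 34.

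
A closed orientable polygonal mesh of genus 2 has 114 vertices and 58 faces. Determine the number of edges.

For a closed orientable surface of genus 2, χ = 2 − 2·2 = -2.
E = V + F − (-2) = 114 + 58 − (-2) = 174.

174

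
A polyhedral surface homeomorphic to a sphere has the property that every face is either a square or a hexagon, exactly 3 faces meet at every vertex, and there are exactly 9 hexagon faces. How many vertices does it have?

Let x be the number of squares; then F = 9 + x.
Edge–face incidences: 2E = 6·9 + 4·x = 54 + 4x.
Every vertex has degree 3, so 3V = 2E.
Euler: V − E + F = 2 ⇒ (2E)/3 − E + (9 + x) = 2.
Multiply by 6: 2·(2E) − 3·(2E) + 6·(9 + x) = 12, i.e. 54 + 6x − (54 + 4x) = 12.
Collecting terms: 2x = 12, so x = 6.
Then 2E = 54 + 4·6 = 78, so E = 39, V = 2E/3 = 26, F = 9 + 6 = 15.

26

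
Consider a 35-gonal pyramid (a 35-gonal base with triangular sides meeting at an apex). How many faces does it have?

A pyramid on an n-gon base has one n-gon and n triangles: V = 35 + 1 = 36, E = 2·35 = 70, F = 35 + 1 = 36.

36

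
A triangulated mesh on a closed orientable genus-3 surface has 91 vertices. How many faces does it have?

190

χ = 2 − 2·3 = -4, and every face is a triangle so 3F = 2E.
V − E + F = -4 with E = 3F/2 gives 91 − (3/2 − 1)·F = -4, so F = 190 and E = 285.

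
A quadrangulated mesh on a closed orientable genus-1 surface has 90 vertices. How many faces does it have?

χ = 2 − 2·1 = 0, and every face is a square so 4F = 2E.
V − E + F = 0 with E = 4F/2 gives 90 − (4/2 − 1)·F = 0, so F = 90 and E = 180.

90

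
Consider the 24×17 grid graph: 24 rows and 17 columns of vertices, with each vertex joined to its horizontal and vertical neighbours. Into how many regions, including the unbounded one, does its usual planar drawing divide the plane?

The grid has V = 24·17 = 408 vertices and E = 24·16 + 17·23 = 775 edges.
F = 2 − V + E = 2 − 408 + 775 = 369.

369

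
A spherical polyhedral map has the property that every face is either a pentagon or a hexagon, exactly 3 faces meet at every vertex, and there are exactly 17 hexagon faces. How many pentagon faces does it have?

Let x be the number of pentagons; then F = 17 + x.
Edge–face incidences: 2E = 6·17 + 5·x = 102 + 5x.
Every vertex has degree 3, so 3V = 2E.
Euler: V − E + F = 2 ⇒ (2E)/3 − E + (17 + x) = 2.
Multiply by 6: 2·(2E) − 3·(2E) + 6·(17 + x) = 12, i.e. 102 + 6x − (102 + 5x) = 12.
Collecting terms: x = 12.
Then 2E = 102 + 5·12 = 162, so E = 81, V = 2E/3 = 54, F = 17 + 12 = 29.

12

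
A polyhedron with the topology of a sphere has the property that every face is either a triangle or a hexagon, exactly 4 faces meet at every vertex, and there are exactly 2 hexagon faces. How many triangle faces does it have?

Let x be the number of triangles; then F = 2 + x.
Edge–face incidences: 2E = 6·2 + 3·x = 12 + 3x.
Every vertex has degree 4, so 4V = 2E.
Euler: V − E + F = 2 ⇒ (2E)/4 − E + (2 + x) = 2.
Multiply by 8: 2·(2E) − 4·(2E) + 8·(2 + x) = 16, i.e. 16 + 8x − 2·(12 + 3x) = 16.
Collecting terms: 2x − 8 = 16, so 2x = 24, so x = 12.
Then 2E = 12 + 3·12 = 48, so E = 24, V = 2E/4 = 12, F = 2 + 12 = 14.

12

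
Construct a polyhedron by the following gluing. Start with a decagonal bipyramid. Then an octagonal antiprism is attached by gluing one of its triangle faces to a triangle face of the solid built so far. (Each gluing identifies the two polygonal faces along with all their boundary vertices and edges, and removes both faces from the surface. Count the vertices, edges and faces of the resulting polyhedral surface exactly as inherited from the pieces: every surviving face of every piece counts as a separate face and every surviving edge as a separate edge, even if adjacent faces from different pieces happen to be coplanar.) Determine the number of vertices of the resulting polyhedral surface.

25

A decagonal bipyramid: V=12, E=30, F=20.
Attach an octagonal antiprism (V=16, E=32, F=18) along a 3-gon: merge 3 vertices and 3 edges, delete both glued faces → V=25, E=59, F=36.
Check: V − E + F = 25 − 59 + 36 = 2.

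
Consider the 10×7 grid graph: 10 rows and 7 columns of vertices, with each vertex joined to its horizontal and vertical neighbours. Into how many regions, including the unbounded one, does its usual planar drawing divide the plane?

55

The grid has V = 10·7 = 70 vertices and E = 10·6 + 7·9 = 123 edges.
F = 2 − V + E = 2 − 70 + 123 = 55.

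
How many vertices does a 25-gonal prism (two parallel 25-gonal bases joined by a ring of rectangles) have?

A prism on an n-gon has two n-gon bases and n rectangular sides: V = 2·25 = 50, E = 3·25 = 75, F = 25 + 2 = 27.

50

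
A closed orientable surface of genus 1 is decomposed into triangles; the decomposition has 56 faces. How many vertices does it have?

χ = 2 − 2·1 = 0, and every face is a triangle so 3F = 2E.
E = 3·56/2 = 84. Then V = 0 + E − F = 0 + 84 − 56 = 28.

28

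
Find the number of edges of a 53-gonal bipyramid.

159

A bipyramid over an n-gon has 2n triangular faces and n + 2 vertices: V = 53 + 2 = 55, E = 3·53 = 159, F = 2·53 = 106.
Check: V − E + F = 55 − 159 + 106 = 2.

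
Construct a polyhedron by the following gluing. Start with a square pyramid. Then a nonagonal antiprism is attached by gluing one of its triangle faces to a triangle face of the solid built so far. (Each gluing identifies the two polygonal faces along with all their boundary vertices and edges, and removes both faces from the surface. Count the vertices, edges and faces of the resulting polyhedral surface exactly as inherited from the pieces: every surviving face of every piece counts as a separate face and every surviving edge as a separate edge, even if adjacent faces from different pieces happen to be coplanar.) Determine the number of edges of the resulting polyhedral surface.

41

A square pyramid: V=5, E=8, F=5.
Attach a nonagonal antiprism (V=18, E=36, F=20) along a 3-gon: merge 3 vertices and 3 edges, delete both glued faces → V=20, E=41, F=23.
Check: V − E + F = 20 − 41 + 23 = 2.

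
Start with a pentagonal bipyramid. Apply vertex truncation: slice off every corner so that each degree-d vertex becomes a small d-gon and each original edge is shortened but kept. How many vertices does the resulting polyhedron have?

30

The base solid has V = 7, E = 15, F = 10.
Truncation replaces each original edge-end by a new vertex, so V′ = 2E = 30.
Each original edge survives, and each old vertex of degree d contributes d new edges; summing degrees gives Σd = 2E, so E′ = E + 2E = 3E = 45.
Each original face survives and each original vertex becomes one new face: F′ = F + V = 17.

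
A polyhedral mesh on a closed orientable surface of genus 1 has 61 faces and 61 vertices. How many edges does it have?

122

For a closed orientable surface of genus 1, χ = 2 − 2·1 = 0.
E = V + F − (0) = 61 + 61 − (0) = 122.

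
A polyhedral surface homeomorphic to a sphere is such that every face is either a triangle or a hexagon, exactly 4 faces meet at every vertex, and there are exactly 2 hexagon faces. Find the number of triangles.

Let x be the number of triangles; then F = 2 + x.
Edge–face incidences: 2E = 6·2 + 3·x = 12 + 3x.
Every vertex has degree 4, so 4V = 2E.
Euler: V − E + F = 2 ⇒ (2E)/4 − E + (2 + x) = 2.
Multiply by 8: 2·(2E) − 4·(2E) + 8·(2 + x) = 16, i.e. 16 + 8x − 2·(12 + 3x) = 16.
Collecting terms: 2x − 8 = 16, so 2x = 24, so x = 12.
Then 2E = 12 + 3·12 = 48, so E = 24, V = 2E/4 = 12, F = 2 + 12 = 14.

12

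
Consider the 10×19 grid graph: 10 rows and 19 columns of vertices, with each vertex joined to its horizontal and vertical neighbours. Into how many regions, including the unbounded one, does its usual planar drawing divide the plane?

163

The grid has V = 10·19 = 190 vertices and E = 10·18 + 19·9 = 351 edges.
F = 2 − V + E = 2 − 190 + 351 = 163.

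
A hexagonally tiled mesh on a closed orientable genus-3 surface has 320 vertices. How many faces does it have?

162

χ = 2 − 2·3 = -4, and every face is a hexagon so 6F = 2E.
V − E + F = -4 with E = 6F/2 gives 320 − (6/2 − 1)·F = -4, so F = 162 and E = 486.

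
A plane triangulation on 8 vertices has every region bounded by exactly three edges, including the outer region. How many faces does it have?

12

In a plane triangulation 3F = 2E and V − E + F = 2, so F = 2V − 4 = 2·8 − 4 = 12.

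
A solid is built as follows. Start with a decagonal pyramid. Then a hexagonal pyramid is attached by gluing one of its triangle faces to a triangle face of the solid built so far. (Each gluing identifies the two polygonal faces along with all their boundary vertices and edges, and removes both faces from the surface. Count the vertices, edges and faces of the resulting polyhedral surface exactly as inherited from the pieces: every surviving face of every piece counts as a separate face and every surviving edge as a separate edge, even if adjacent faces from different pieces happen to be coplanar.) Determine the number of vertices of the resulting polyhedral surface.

A decagonal pyramid: V=11, E=20, F=11.
Attach a hexagonal pyramid (V=7, E=12, F=7) along a 3-gon: merge 3 vertices and 3 edges, delete both glued faces → V=15, E=29, F=16.
Check: V − E + F = 15 − 29 + 16 = 2.

15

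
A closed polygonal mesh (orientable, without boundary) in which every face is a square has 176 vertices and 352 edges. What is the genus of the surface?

1

Every face is a square and each edge borders two faces, so 4F = 2·352, giving F = 176.
χ = V − E + F = 176 − 352 + 176 = 0.
For a closed orientable surface χ = 2 − 2g, so g = (2 − (0))/2 = 1.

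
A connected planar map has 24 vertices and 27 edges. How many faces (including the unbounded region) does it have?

Euler's formula for a connected plane graph: V − E + F = 2, so F = 2 − 24 + 27 = 5.

5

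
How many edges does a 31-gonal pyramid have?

A pyramid on an n-gon base has one n-gon and n triangles: V = 31 + 1 = 32, E = 2·31 = 62, F = 31 + 1 = 32.

62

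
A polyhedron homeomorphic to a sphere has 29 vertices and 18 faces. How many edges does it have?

Here V − E + F = 2.
E = V + F − (2) = 29 + 18 − (2) = 45.

45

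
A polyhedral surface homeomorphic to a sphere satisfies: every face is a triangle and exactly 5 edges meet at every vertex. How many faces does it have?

Each face has 3 edges and each edge borders two faces, so 2E = 3F.
Each vertex has degree 5, so 5V = 2E and hence V = 3F/5.
Euler: V − E + F = 2 ⇒ (3F/5) − (3F/2) + F = 2.
Multiply by 10: (6 − 15 + 10)F = 20, i.e. 1F = 20.
So F = 20, E = 3·20/2 = 30, V = 3·20/5 = 12.

20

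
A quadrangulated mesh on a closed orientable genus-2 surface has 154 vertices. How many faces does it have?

156

χ = 2 − 2·2 = -2, and every face is a square so 4F = 2E.
V − E + F = -2 with E = 4F/2 gives 154 − (4/2 − 1)·F = -2, so F = 156 and E = 312.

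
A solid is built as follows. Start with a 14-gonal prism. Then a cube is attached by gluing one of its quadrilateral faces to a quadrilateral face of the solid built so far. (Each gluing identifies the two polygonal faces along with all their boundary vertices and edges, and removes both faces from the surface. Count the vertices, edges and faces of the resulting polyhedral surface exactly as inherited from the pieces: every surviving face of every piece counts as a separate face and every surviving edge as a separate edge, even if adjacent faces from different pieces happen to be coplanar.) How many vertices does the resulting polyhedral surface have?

A 14-gonal prism: V=28, E=42, F=16.
Attach a cube (V=8, E=12, F=6) along a 4-gon: merge 4 vertices and 4 edges, delete both glued faces → V=32, E=50, F=20.
Check: V − E + F = 32 − 50 + 20 = 2.

32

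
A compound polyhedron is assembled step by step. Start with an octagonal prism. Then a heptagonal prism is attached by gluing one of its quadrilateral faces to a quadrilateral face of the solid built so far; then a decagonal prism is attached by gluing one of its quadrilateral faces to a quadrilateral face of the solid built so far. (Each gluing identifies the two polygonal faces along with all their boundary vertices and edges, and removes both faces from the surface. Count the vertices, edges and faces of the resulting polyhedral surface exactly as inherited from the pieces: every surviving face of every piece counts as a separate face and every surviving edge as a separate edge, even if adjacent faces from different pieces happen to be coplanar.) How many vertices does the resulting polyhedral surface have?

42

An octagonal prism: V=16, E=24, F=10.
Attach a heptagonal prism (V=14, E=21, F=9) along a 4-gon: merge 4 vertices and 4 edges, delete both glued faces → V=26, E=41, F=17.
Attach a decagonal prism (V=20, E=30, F=12) along a 4-gon: merge 4 vertices and 4 edges, delete both glued faces → V=42, E=67, F=27.
Check: V − E + F = 42 − 67 + 27 = 2.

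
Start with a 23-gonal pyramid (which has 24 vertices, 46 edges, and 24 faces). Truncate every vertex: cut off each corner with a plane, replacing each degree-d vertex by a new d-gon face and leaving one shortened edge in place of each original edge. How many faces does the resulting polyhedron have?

48

Truncation replaces each original edge-end by a new vertex, so V′ = 2E = 92.
Each original edge survives, and each old vertex of degree d contributes d new edges; summing degrees gives Σd = 2E, so E′ = E + 2E = 3E = 138.
Each original face survives and each original vertex becomes one new face: F′ = F + V = 48.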